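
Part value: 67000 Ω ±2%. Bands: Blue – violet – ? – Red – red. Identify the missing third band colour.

black

67000 Ω = 670 × 10^2.
The third band gives digit 0 of the significand, and 0 is black.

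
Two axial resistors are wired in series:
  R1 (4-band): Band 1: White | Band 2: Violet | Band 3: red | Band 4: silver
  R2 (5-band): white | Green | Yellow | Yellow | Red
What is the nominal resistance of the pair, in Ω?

R1: white, violet → 97; red ×10^2 → 9700 Ω.
R2: white, green, yellow → 954; yellow ×10^4 → 9540000 Ω.
Series: 9700 + 9540000 = 9549700 Ω.

9549700 Ω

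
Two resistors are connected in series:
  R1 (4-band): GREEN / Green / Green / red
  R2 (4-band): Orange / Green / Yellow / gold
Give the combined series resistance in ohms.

5850000 Ω

R1: green, green → 55; green ×10^5 → 5500000 Ω.
R2: orange, green → 35; yellow ×10^4 → 350000 Ω.
Series: 5500000 + 350000 = 5850000 Ω.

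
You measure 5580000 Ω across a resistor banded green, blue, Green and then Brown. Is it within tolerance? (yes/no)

Green → 5 (first significant figure)
Blue → 6 (second significant figure)
Green → ×10^5 multiplier
Brown → ±1% tolerance
56 × 100000 = 5600000 Ω
Allowed range: 5544000 Ω to 5656000 Ω.
5580000 Ω lies inside that range.

yes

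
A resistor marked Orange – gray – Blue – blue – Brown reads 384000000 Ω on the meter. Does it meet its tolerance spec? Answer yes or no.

yes

Orange → 3 (first significant figure)
Grey → 8 (second significant figure)
Blue → 6 (third significant figure)
Blue → ×10^6 multiplier
Brown → ±1% tolerance
386 × 1000000 = 386000000 Ω
Allowed range: 382140000 Ω to 389860000 Ω.
384000000 Ω lies inside that range.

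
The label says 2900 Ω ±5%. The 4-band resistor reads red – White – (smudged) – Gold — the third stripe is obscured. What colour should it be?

2900 Ω = 29 × 10^2.
The third band is the multiplier, 10^2, which is red.

red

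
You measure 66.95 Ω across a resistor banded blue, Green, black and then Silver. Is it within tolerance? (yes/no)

Blue → 6 (first significant figure)
Green → 5 (second significant figure)
Black → ×1 multiplier
Silver → ±10% tolerance
65 × 1 = 65 Ω
Allowed range: 58.5 Ω to 71.5 Ω.
66.95 Ω lies inside that range.

yes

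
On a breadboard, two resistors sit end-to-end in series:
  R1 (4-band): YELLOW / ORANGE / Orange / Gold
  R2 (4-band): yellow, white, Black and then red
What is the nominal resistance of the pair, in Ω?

43049 Ω

R1: yellow, orange → 43; orange ×10^3 → 43000 Ω.
R2: yellow, white → 49; black ×1 → 49 Ω.
Series: 43000 + 49 = 43049 Ω.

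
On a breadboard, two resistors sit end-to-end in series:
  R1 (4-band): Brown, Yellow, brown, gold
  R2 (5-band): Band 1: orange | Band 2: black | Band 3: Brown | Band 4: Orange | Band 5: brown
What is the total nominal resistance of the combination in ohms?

R1: brown, yellow → 14; brown ×10 → 140 Ω.
R2: orange, black, brown → 301; orange ×10^3 → 301000 Ω.
Series: 140 + 301000 = 301140 Ω.

301140 Ω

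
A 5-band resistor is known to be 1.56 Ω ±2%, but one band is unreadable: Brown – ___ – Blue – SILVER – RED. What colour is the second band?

green

1.56 Ω = 156 × 10^-2.
The second band gives digit 5 of the significand, and 5 is green.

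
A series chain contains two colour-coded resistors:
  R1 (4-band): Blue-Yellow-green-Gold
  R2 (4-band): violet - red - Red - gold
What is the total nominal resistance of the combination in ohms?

R1: blue, yellow → 64; green ×10^5 → 6400000 Ω.
R2: violet, red → 72; red ×10^2 → 7200 Ω.
Series: 6400000 + 7200 = 6407200 Ω.

6407200 Ω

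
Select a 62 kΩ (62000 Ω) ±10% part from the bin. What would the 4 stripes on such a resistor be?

62000 Ω = 62 × 10^3.
6 → blue
2 → red
Multiplier 10^3 → orange.
±10% tolerance → silver.

blue, red, orange, silver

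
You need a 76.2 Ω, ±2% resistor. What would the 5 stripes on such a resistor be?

76.2 Ω = 762 × 10^-1.
7 → violet
6 → blue
2 → red
Multiplier 10^-1 → gold.
±2% tolerance → red.

violet, blue, red, gold, red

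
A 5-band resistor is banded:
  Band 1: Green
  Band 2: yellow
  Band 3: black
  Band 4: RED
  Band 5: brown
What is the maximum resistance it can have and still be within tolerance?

54540 Ω

Green → 5 (first significant figure)
Yellow → 4 (second significant figure)
Black → 0 (third significant figure)
Red → ×10^2 multiplier
Brown → ±1% tolerance
540 × 100 = 54000 Ω
Maximum = 54000 × (1 + 1/100) = 54540 Ω.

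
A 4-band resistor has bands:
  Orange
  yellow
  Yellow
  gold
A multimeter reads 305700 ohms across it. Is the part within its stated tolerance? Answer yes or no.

no

Orange → 3 (first significant figure)
Yellow → 4 (second significant figure)
Yellow → ×10^4 multiplier
Gold → ±5% tolerance
34 × 10000 = 340000 Ω
Allowed range: 323000 Ω to 357000 Ω.
305700 ohms lies outside that range.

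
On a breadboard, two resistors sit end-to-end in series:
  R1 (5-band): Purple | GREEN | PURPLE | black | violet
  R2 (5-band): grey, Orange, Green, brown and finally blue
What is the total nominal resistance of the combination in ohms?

9107 Ω

R1: violet, green, violet → 757; black ×1 → 757 Ω.
R2: grey, orange, green → 835; brown ×10 → 8350 Ω.
Series: 757 + 8350 = 9107 Ω.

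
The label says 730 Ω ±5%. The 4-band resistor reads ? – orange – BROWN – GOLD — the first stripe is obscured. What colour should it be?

violet

730 Ω = 73 × 10^1.
The first band gives digit 7 of the significand, and 7 is violet.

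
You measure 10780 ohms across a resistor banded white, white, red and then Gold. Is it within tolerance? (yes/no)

White → 9 (first significant figure)
White → 9 (second significant figure)
Red → ×10^2 multiplier
Gold → ±5% tolerance
99 × 100 = 9900 Ω
Allowed range: 9405 Ω to 10395 Ω.
10780 ohms lies outside that range.

no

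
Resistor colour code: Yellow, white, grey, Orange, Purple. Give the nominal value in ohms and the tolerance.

498000 Ω ±0.1%

Yellow → 4 (first significant figure)
White → 9 (second significant figure)
Grey → 8 (third significant figure)
Orange → ×10^3 multiplier
Violet → ±0.1% tolerance
498 × 1000 = 498000 Ω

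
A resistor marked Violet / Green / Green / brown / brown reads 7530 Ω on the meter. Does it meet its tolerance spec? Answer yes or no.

yes

Violet → 7 (first significant figure)
Green → 5 (second significant figure)
Green → 5 (third significant figure)
Brown → ×10 multiplier
Brown → ±1% tolerance
755 × 10 = 7550 Ω
Allowed range: 7474.5 Ω to 7625.5 Ω.
7530 Ω lies inside that range.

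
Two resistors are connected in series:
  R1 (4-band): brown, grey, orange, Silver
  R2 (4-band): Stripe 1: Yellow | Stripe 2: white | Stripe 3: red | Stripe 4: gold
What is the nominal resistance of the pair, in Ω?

R1: brown, grey → 18; orange ×10^3 → 18000 Ω.
R2: yellow, white → 49; red ×10^2 → 4900 Ω.
Series: 18000 + 4900 = 22900 Ω.

22900 Ω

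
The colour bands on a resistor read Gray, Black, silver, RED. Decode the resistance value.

0.8 Ω

Grey → 8 (first significant figure)
Black → 0 (second significant figure)
Silver → ×0.01 multiplier
80 × 0.01 = 0.8 Ω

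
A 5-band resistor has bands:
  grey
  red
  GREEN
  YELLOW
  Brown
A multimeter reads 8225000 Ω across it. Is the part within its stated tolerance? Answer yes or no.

yes

Grey → 8 (first significant figure)
Red → 2 (second significant figure)
Green → 5 (third significant figure)
Yellow → ×10^4 multiplier
Brown → ±1% tolerance
825 × 10000 = 8250000 Ω
Allowed range: 8167500 Ω to 8332500 Ω.
8225000 Ω lies inside that range.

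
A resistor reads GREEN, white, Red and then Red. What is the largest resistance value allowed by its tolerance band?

6018 Ω

Green → 5 (first significant figure)
White → 9 (second significant figure)
Red → ×10^2 multiplier
Red → ±2% tolerance
59 × 100 = 5900 Ω
Largest = 5900 × (1 + 2/100) = 6018 Ω.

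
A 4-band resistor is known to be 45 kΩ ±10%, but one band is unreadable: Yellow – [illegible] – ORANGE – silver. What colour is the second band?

45000 Ω = 45 × 10^3.
The second band gives digit 5 of the significand, and 5 is green.

green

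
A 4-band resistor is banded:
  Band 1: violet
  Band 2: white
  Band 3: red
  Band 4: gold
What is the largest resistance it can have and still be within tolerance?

Violet → 7 (first significant figure)
White → 9 (second significant figure)
Red → ×10^2 multiplier
Gold → ±5% tolerance
79 × 100 = 7900 Ω
Largest = 7900 × (1 + 5/100) = 8295 Ω.

8295 Ω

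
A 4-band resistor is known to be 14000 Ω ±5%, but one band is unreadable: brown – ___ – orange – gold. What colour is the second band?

14000 Ω = 14 × 10^3.
The second band gives digit 4 of the significand, and 4 is yellow.

yellow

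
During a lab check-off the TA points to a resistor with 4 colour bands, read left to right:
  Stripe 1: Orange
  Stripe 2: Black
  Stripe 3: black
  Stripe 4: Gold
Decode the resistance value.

Orange → 3 (first significant figure)
Black → 0 (second significant figure)
Black → ×1 multiplier
30 × 1 = 30 Ω

30 Ω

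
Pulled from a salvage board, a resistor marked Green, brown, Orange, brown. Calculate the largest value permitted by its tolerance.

51510 Ω

Green → 5 (first significant figure)
Brown → 1 (second significant figure)
Orange → ×10^3 multiplier
Brown → ±1% tolerance
51 × 1000 = 51000 Ω
Largest = 51000 × (1 + 1/100) = 51510 Ω.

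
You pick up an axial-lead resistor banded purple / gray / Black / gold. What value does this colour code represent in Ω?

Violet → 7 (first significant figure)
Grey → 8 (second significant figure)
Black → ×1 multiplier
78 × 1 = 78 Ω

78 Ω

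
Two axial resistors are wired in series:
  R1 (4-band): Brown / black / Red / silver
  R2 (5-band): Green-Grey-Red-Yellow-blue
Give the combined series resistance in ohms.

R1: brown, black → 10; red ×10^2 → 1000 Ω.
R2: green, grey, red → 582; yellow ×10^4 → 5820000 Ω.
Series: 1000 + 5820000 = 5821000 Ω.

5821000 Ω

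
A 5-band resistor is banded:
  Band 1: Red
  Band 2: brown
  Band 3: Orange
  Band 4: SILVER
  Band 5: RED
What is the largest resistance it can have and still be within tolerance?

Red → 2 (first significant figure)
Brown → 1 (second significant figure)
Orange → 3 (third significant figure)
Silver → ×0.01 multiplier
Red → ±2% tolerance
213 × 0.01 = 2.13 Ω
Largest = 2.13 × (1 + 2/100) = 2.1726 Ω.

2.1726 Ω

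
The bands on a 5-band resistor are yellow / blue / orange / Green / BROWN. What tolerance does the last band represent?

±1%

The last band, brown, is the tolerance band.
Brown corresponds to ±1%.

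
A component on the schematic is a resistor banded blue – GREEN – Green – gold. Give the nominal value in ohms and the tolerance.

Blue → 6 (first significant figure)
Green → 5 (second significant figure)
Green → ×10^5 multiplier
Gold → ±5% tolerance
65 × 100000 = 6500000 Ω

6500000 Ω ±5%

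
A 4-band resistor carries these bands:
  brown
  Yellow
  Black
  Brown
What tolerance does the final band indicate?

±1%

The last band, brown, is the tolerance band.
Brown corresponds to ±1%.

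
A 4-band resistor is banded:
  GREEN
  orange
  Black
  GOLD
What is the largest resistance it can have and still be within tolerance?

55.65 Ω

Green → 5 (first significant figure)
Orange → 3 (second significant figure)
Black → ×1 multiplier
Gold → ±5% tolerance
53 × 1 = 53 Ω
Largest = 53 × (1 + 5/100) = 55.65 Ω.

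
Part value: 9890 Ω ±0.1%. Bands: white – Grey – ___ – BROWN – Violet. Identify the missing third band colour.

9890 Ω = 989 × 10^1.
The third band gives digit 9 of the significand, and 9 is white.

white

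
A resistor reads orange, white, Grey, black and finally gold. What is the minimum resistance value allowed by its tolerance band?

378.1 Ω

Orange → 3 (first significant figure)
White → 9 (second significant figure)
Grey → 8 (third significant figure)
Black → ×1 multiplier
Gold → ±5% tolerance
398 × 1 = 398 Ω
Minimum = 398 × (1 − 5/100) = 378.1 Ω.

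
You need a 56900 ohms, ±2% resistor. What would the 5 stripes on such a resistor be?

56900 Ω = 569 × 10^2.
5 → green
6 → blue
9 → white
Multiplier 10^2 → red.
±2% tolerance → red.

green, blue, white, red, red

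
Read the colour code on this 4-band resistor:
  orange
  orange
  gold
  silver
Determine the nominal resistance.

3.3 Ω

Orange → 3 (first significant figure)
Orange → 3 (second significant figure)
Gold → ×0.1 multiplier
33 × 0.1 = 3.3 Ω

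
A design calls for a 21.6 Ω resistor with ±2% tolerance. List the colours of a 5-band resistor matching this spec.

red, brown, blue, gold, red

21.6 Ω = 216 × 10^-1.
2 → red
1 → brown
6 → blue
Multiplier 10^-1 → gold.
±2% tolerance → red.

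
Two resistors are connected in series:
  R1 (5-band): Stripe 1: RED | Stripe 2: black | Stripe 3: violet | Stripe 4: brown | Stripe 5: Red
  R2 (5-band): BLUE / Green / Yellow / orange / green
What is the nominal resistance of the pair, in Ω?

656070 Ω

R1: red, black, violet → 207; brown ×10 → 2070 Ω.
R2: blue, green, yellow → 654; orange ×10^3 → 654000 Ω.
Series: 2070 + 654000 = 656070 Ω.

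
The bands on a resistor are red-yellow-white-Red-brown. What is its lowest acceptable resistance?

24651 Ω

Red → 2 (first significant figure)
Yellow → 4 (second significant figure)
White → 9 (third significant figure)
Red → ×10^2 multiplier
Brown → ±1% tolerance
249 × 100 = 24900 Ω
Lowest = 24900 × (1 − 1/100) = 24651 Ω.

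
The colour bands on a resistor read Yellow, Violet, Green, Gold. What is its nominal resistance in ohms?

4700000 Ω

Yellow → 4 (first significant figure)
Violet → 7 (second significant figure)
Green → ×10^5 multiplier
47 × 100000 = 4700000 Ω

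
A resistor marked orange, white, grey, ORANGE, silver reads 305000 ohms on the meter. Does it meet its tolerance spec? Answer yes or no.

Orange → 3 (first significant figure)
White → 9 (second significant figure)
Grey → 8 (third significant figure)
Orange → ×10^3 multiplier
Silver → ±10% tolerance
398 × 1000 = 398000 Ω
Allowed range: 358200 Ω to 437800 Ω.
305000 ohms lies outside that range.

no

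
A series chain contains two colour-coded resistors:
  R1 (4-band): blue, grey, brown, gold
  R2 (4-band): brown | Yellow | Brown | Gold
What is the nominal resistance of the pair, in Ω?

820 Ω

R1: blue, grey → 68; brown ×10 → 680 Ω.
R2: brown, yellow → 14; brown ×10 → 140 Ω.
Series: 680 + 140 = 820 Ω.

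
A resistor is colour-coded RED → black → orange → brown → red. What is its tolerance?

±2%

The last band, red, is the tolerance band.
Red corresponds to ±2%.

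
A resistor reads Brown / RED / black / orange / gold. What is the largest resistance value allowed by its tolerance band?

Brown → 1 (first significant figure)
Red → 2 (second significant figure)
Black → 0 (third significant figure)
Orange → ×10^3 multiplier
Gold → ±5% tolerance
120 × 1000 = 120000 Ω
Largest = 120000 × (1 + 5/100) = 126000 Ω.

126000 Ω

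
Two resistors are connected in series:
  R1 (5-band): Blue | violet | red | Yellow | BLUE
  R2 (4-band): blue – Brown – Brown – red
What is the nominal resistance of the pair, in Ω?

R1: blue, violet, red → 672; yellow ×10^4 → 6720000 Ω.
R2: blue, brown → 61; brown ×10 → 610 Ω.
Series: 6720000 + 610 = 6720610 Ω.

6720610 Ω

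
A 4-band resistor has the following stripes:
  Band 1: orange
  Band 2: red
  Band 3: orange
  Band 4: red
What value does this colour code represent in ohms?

32000 Ω

Orange → 3 (first significant figure)
Red → 2 (second significant figure)
Orange → ×10^3 multiplier
32 × 1000 = 32000 Ω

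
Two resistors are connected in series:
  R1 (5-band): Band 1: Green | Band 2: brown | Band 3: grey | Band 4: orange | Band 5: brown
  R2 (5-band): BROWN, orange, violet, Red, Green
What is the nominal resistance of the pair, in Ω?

531700 Ω

R1: green, brown, grey → 518; orange ×10^3 → 518000 Ω.
R2: brown, orange, violet → 137; red ×10^2 → 13700 Ω.
Series: 518000 + 13700 = 531700 Ω.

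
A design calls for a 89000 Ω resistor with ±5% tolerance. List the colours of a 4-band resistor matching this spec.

grey, white, orange, gold

89000 Ω = 89 × 10^3.
8 → grey
9 → white
Multiplier 10^3 → orange.
±5% tolerance → gold.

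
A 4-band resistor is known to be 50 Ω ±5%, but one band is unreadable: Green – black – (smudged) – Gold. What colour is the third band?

50 Ω = 50 × 10^0.
The third band is the multiplier, 10^0, which is black.

black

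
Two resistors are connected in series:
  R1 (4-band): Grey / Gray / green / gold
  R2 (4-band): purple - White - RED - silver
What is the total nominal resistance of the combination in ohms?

R1: grey, grey → 88; green ×10^5 → 8800000 Ω.
R2: violet, white → 79; red ×10^2 → 7900 Ω.
Series: 8800000 + 7900 = 8807900 Ω.

8807900 Ω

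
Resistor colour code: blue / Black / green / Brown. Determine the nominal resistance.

6000000 Ω

Blue → 6 (first significant figure)
Black → 0 (second significant figure)
Green → ×10^5 multiplier
60 × 100000 = 6000000 Ω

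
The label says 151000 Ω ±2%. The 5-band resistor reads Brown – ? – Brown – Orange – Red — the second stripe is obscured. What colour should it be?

151000 Ω = 151 × 10^3.
The second band gives digit 5 of the significand, and 5 is green.

green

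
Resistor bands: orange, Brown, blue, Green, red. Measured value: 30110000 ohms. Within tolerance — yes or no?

no

Orange → 3 (first significant figure)
Brown → 1 (second significant figure)
Blue → 6 (third significant figure)
Green → ×10^5 multiplier
Red → ±2% tolerance
316 × 100000 = 31600000 Ω
Allowed range: 30968000 Ω to 32232000 Ω.
30110000 ohms lies outside that range.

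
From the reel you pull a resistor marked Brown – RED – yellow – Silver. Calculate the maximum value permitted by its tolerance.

Brown → 1 (first significant figure)
Red → 2 (second significant figure)
Yellow → ×10^4 multiplier
Silver → ±10% tolerance
12 × 10000 = 120000 Ω
Maximum = 120000 × (1 + 10/100) = 132000 Ω.

132000 Ω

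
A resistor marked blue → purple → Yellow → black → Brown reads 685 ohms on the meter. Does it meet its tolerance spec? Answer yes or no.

Blue → 6 (first significant figure)
Violet → 7 (second significant figure)
Yellow → 4 (third significant figure)
Black → ×1 multiplier
Brown → ±1% tolerance
674 × 1 = 674 Ω
Allowed range: 667.26 Ω to 680.74 Ω.
685 ohms lies outside that range.

no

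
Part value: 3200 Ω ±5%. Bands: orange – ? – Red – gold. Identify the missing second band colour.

red

3200 Ω = 32 × 10^2.
The second band gives digit 2 of the significand, and 2 is red.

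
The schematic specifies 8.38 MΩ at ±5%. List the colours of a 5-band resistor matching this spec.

grey, orange, grey, yellow, gold

8380000 Ω = 838 × 10^4.
8 → grey
3 → orange
8 → grey
Multiplier 10^4 → yellow.
±5% tolerance → gold.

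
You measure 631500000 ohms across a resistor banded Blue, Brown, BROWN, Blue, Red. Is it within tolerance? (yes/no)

no

Blue → 6 (first significant figure)
Brown → 1 (second significant figure)
Brown → 1 (third significant figure)
Blue → ×10^6 multiplier
Red → ±2% tolerance
611 × 1000000 = 611000000 Ω
Allowed range: 598780000 Ω to 623220000 Ω.
631500000 ohms lies outside that range.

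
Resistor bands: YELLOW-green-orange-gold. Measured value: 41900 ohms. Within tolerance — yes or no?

no

Yellow → 4 (first significant figure)
Green → 5 (second significant figure)
Orange → ×10^3 multiplier
Gold → ±5% tolerance
45 × 1000 = 45000 Ω
Allowed range: 42750 Ω to 47250 Ω.
41900 ohms lies outside that range.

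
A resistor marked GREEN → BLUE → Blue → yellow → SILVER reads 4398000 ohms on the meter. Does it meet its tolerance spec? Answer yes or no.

no

Green → 5 (first significant figure)
Blue → 6 (second significant figure)
Blue → 6 (third significant figure)
Yellow → ×10^4 multiplier
Silver → ±10% tolerance
566 × 10000 = 5660000 Ω
Allowed range: 5094000 Ω to 6226000 Ω.
4398000 ohms lies outside that range.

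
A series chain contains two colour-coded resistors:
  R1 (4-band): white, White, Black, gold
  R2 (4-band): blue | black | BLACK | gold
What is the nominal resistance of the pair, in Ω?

R1: white, white → 99; black ×1 → 99 Ω.
R2: blue, black → 60; black ×1 → 60 Ω.
Series: 99 + 60 = 159 Ω.

159 Ω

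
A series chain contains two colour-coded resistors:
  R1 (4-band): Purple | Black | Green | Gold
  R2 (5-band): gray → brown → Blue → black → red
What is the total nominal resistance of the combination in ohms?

R1: violet, black → 70; green ×10^5 → 7000000 Ω.
R2: grey, brown, blue → 816; black ×1 → 816 Ω.
Series: 7000000 + 816 = 7000816 Ω.

7000816 Ω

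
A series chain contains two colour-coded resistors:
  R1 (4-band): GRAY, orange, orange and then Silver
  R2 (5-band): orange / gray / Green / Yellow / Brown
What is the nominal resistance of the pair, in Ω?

R1: grey, orange → 83; orange ×10^3 → 83000 Ω.
R2: orange, grey, green → 385; yellow ×10^4 → 3850000 Ω.
Series: 83000 + 3850000 = 3933000 Ω.

3933000 Ω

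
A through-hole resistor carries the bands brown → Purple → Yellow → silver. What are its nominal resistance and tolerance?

170000 Ω ±10%

Brown → 1 (first significant figure)
Violet → 7 (second significant figure)
Yellow → ×10^4 multiplier
Silver → ±10% tolerance
17 × 10000 = 170000 Ω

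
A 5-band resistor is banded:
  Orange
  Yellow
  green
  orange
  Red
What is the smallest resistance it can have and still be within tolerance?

338100 Ω

Orange → 3 (first significant figure)
Yellow → 4 (second significant figure)
Green → 5 (third significant figure)
Orange → ×10^3 multiplier
Red → ±2% tolerance
345 × 1000 = 345000 Ω
Smallest = 345000 × (1 − 2/100) = 338100 Ω.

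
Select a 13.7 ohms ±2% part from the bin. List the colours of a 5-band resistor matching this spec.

13.7 Ω = 137 × 10^-1.
1 → brown
3 → orange
7 → violet
Multiplier 10^-1 → gold.
±2% tolerance → red.

brown, orange, violet, gold, red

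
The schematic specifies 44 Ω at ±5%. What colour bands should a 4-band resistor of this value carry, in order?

44 Ω = 44 × 10^0.
4 → yellow
4 → yellow
Multiplier 10^0 → black.
±5% tolerance → gold.

yellow, yellow, black, gold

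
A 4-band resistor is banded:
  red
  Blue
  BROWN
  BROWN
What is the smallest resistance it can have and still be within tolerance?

257.4 Ω

Red → 2 (first significant figure)
Blue → 6 (second significant figure)
Brown → ×10 multiplier
Brown → ±1% tolerance
26 × 10 = 260 Ω
Smallest = 260 × (1 − 1/100) = 257.4 Ω.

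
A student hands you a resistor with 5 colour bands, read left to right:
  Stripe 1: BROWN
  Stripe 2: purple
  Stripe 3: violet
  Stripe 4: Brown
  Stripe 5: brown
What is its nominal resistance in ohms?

1770 Ω

Brown → 1 (first significant figure)
Violet → 7 (second significant figure)
Violet → 7 (third significant figure)
Brown → ×10 multiplier
177 × 10 = 1770 Ω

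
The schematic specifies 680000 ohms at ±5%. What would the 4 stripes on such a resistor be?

680000 Ω = 68 × 10^4.
6 → blue
8 → grey
Multiplier 10^4 → yellow.
±5% tolerance → gold.

blue, grey, yellow, gold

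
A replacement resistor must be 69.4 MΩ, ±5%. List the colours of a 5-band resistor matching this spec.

blue, white, yellow, green, gold

69400000 Ω = 694 × 10^5.
6 → blue
9 → white
4 → yellow
Multiplier 10^5 → green.
±5% tolerance → gold.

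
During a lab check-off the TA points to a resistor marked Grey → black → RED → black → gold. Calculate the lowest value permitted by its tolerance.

761.9 Ω

Grey → 8 (first significant figure)
Black → 0 (second significant figure)
Red → 2 (third significant figure)
Black → ×1 multiplier
Gold → ±5% tolerance
802 × 1 = 802 Ω
Lowest = 802 × (1 − 5/100) = 761.9 Ω.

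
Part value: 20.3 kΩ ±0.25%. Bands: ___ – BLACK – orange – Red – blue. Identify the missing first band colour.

red

20300 Ω = 203 × 10^2.
The first band gives digit 2 of the significand, and 2 is red.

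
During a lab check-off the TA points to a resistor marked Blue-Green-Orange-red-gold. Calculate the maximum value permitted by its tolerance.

Blue → 6 (first significant figure)
Green → 5 (second significant figure)
Orange → 3 (third significant figure)
Red → ×10^2 multiplier
Gold → ±5% tolerance
653 × 100 = 65300 Ω
Maximum = 65300 × (1 + 5/100) = 68565 Ω.

68565 Ω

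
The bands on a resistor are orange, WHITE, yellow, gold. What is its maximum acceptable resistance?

409500 Ω

Orange → 3 (first significant figure)
White → 9 (second significant figure)
Yellow → ×10^4 multiplier
Gold → ±5% tolerance
39 × 10000 = 390000 Ω
Maximum = 390000 × (1 + 5/100) = 409500 Ω.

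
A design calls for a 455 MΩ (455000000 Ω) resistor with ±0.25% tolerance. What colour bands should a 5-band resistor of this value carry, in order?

yellow, green, green, blue, blue

455000000 Ω = 455 × 10^6.
4 → yellow
5 → green
5 → green
Multiplier 10^6 → blue.
±0.25% tolerance → blue.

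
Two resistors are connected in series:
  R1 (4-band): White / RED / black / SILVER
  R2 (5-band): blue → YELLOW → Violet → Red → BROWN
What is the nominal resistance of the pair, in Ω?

R1: white, red → 92; black ×1 → 92 Ω.
R2: blue, yellow, violet → 647; red ×10^2 → 64700 Ω.
Series: 92 + 64700 = 64792 Ω.

64792 Ω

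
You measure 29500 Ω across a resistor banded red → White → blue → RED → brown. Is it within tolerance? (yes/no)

Red → 2 (first significant figure)
White → 9 (second significant figure)
Blue → 6 (third significant figure)
Red → ×10^2 multiplier
Brown → ±1% tolerance
296 × 100 = 29600 Ω
Allowed range: 29304 Ω to 29896 Ω.
29500 Ω lies inside that range.

yes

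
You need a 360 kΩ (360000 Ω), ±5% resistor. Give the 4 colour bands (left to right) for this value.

orange, blue, yellow, gold

360000 Ω = 36 × 10^4.
3 → orange
6 → blue
Multiplier 10^4 → yellow.
±5% tolerance → gold.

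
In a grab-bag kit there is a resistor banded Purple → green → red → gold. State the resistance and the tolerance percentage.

Violet → 7 (first significant figure)
Green → 5 (second significant figure)
Red → ×10^2 multiplier
Gold → ±5% tolerance
75 × 100 = 7500 Ω

7500 Ω ±5%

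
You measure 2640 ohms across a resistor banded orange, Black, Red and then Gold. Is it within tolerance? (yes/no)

no

Orange → 3 (first significant figure)
Black → 0 (second significant figure)
Red → ×10^2 multiplier
Gold → ±5% tolerance
30 × 100 = 3000 Ω
Allowed range: 2850 Ω to 3150 Ω.
2640 ohms lies outside that range.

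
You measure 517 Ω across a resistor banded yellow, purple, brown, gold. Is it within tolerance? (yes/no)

no

Yellow → 4 (first significant figure)
Violet → 7 (second significant figure)
Brown → ×10 multiplier
Gold → ±5% tolerance
47 × 10 = 470 Ω
Allowed range: 446.5 Ω to 493.5 Ω.
517 Ω lies outside that range.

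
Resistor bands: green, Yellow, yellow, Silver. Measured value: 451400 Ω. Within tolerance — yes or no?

no

Green → 5 (first significant figure)
Yellow → 4 (second significant figure)
Yellow → ×10^4 multiplier
Silver → ±10% tolerance
54 × 10000 = 540000 Ω
Allowed range: 486000 Ω to 594000 Ω.
451400 Ω lies outside that range.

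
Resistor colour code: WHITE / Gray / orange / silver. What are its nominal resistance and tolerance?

White → 9 (first significant figure)
Grey → 8 (second significant figure)
Orange → ×10^3 multiplier
Silver → ±10% tolerance
98 × 1000 = 98000 Ω

98000 Ω ±10%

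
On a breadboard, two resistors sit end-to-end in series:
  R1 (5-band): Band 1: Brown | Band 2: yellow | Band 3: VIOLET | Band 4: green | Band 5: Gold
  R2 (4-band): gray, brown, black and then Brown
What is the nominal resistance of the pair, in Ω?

14700081 Ω

R1: brown, yellow, violet → 147; green ×10^5 → 14700000 Ω.
R2: grey, brown → 81; black ×1 → 81 Ω.
Series: 14700000 + 81 = 14700081 Ω.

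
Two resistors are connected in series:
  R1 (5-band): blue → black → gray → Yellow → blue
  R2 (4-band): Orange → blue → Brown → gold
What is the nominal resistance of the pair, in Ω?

R1: blue, black, grey → 608; yellow ×10^4 → 6080000 Ω.
R2: orange, blue → 36; brown ×10 → 360 Ω.
Series: 6080000 + 360 = 6080360 Ω.

6080360 Ω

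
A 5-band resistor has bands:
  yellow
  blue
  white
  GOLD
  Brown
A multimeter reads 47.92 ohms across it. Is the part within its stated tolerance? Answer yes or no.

no

Yellow → 4 (first significant figure)
Blue → 6 (second significant figure)
White → 9 (third significant figure)
Gold → ×0.1 multiplier
Brown → ±1% tolerance
469 × 0.1 = 46.9 Ω
Allowed range: 46.431 Ω to 47.369 Ω.
47.92 ohms lies outside that range.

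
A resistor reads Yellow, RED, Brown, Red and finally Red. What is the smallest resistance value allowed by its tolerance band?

Yellow → 4 (first significant figure)
Red → 2 (second significant figure)
Brown → 1 (third significant figure)
Red → ×10^2 multiplier
Red → ±2% tolerance
421 × 100 = 42100 Ω
Smallest = 42100 × (1 − 2/100) = 41258 Ω.

41258 Ω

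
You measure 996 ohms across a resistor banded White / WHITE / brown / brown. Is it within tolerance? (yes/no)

yes

White → 9 (first significant figure)
White → 9 (second significant figure)
Brown → ×10 multiplier
Brown → ±1% tolerance
99 × 10 = 990 Ω
Allowed range: 980.1 Ω to 999.9 Ω.
996 ohms lies inside that range.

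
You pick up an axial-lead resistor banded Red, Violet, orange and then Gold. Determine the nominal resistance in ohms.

27000 Ω

Red → 2 (first significant figure)
Violet → 7 (second significant figure)
Orange → ×10^3 multiplier
27 × 1000 = 27000 Ω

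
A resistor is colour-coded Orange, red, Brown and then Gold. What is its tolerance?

The last band, gold, is the tolerance band.
Gold corresponds to ±5%.

±5%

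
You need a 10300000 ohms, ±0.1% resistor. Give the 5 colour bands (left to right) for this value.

10300000 Ω = 103 × 10^5.
1 → brown
0 → black
3 → orange
Multiplier 10^5 → green.
±0.1% tolerance → violet.

brown, black, orange, green, violet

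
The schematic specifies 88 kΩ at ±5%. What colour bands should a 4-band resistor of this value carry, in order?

grey, grey, orange, gold

88000 Ω = 88 × 10^3.
8 → grey
8 → grey
Multiplier 10^3 → orange.
±5% tolerance → gold.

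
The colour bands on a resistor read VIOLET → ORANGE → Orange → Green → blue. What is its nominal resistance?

73300000 Ω

Violet → 7 (first significant figure)
Orange → 3 (second significant figure)
Orange → 3 (third significant figure)
Green → ×10^5 multiplier
733 × 100000 = 73300000 Ω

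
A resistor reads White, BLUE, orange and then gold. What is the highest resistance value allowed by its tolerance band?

White → 9 (first significant figure)
Blue → 6 (second significant figure)
Orange → ×10^3 multiplier
Gold → ±5% tolerance
96 × 1000 = 96000 Ω
Highest = 96000 × (1 + 5/100) = 100800 Ω.

100800 Ω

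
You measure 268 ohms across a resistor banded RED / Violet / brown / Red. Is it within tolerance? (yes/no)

yes

Red → 2 (first significant figure)
Violet → 7 (second significant figure)
Brown → ×10 multiplier
Red → ±2% tolerance
27 × 10 = 270 Ω
Allowed range: 264.6 Ω to 275.4 Ω.
268 ohms lies inside that range.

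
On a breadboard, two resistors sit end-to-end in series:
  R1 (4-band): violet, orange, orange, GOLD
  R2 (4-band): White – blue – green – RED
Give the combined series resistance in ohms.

9673000 Ω

R1: violet, orange → 73; orange ×10^3 → 73000 Ω.
R2: white, blue → 96; green ×10^5 → 9600000 Ω.
Series: 73000 + 9600000 = 9673000 Ω.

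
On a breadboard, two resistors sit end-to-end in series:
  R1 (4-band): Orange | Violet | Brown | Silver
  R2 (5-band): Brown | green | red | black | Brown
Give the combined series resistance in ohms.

R1: orange, violet → 37; brown ×10 → 370 Ω.
R2: brown, green, red → 152; black ×1 → 152 Ω.
Series: 370 + 152 = 522 Ω.

522 Ω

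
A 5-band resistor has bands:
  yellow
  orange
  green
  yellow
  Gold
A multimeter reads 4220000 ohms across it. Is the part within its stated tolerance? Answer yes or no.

Yellow → 4 (first significant figure)
Orange → 3 (second significant figure)
Green → 5 (third significant figure)
Yellow → ×10^4 multiplier
Gold → ±5% tolerance
435 × 10000 = 4350000 Ω
Allowed range: 4132500 Ω to 4567500 Ω.
4220000 ohms lies inside that range.

yes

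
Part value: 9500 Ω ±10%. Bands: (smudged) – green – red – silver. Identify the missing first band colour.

9500 Ω = 95 × 10^2.
The first band gives digit 9 of the significand, and 9 is white.

white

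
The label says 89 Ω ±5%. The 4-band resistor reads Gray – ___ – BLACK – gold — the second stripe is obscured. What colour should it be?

89 Ω = 89 × 10^0.
The second band gives digit 9 of the significand, and 9 is white.

white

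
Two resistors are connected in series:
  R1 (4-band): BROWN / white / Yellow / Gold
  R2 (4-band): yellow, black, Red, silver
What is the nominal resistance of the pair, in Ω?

194000 Ω

R1: brown, white → 19; yellow ×10^4 → 190000 Ω.
R2: yellow, black → 40; red ×10^2 → 4000 Ω.
Series: 190000 + 4000 = 194000 Ω.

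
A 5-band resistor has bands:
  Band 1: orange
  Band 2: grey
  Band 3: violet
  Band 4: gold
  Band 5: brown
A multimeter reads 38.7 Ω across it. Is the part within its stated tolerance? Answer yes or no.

Orange → 3 (first significant figure)
Grey → 8 (second significant figure)
Violet → 7 (third significant figure)
Gold → ×0.1 multiplier
Brown → ±1% tolerance
387 × 0.1 = 38.7 Ω
Allowed range: 38.313 Ω to 39.087 Ω.
38.7 Ω lies inside that range.

yes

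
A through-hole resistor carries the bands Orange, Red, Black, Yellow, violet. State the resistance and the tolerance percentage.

3200000 Ω ±0.1%

Orange → 3 (first significant figure)
Red → 2 (second significant figure)
Black → 0 (third significant figure)
Yellow → ×10^4 multiplier
Violet → ±0.1% tolerance
320 × 10000 = 3200000 Ω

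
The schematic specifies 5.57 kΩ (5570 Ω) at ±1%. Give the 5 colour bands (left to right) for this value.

5570 Ω = 557 × 10^1.
5 → green
5 → green
7 → violet
Multiplier 10^1 → brown.
±1% tolerance → brown.

green, green, violet, brown, brown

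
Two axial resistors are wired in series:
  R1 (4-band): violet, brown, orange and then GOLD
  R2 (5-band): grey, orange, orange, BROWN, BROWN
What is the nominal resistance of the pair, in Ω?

79330 Ω

R1: violet, brown → 71; orange ×10^3 → 71000 Ω.
R2: grey, orange, orange → 833; brown ×10 → 8330 Ω.
Series: 71000 + 8330 = 79330 Ω.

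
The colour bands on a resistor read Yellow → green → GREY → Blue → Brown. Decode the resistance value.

Yellow → 4 (first significant figure)
Green → 5 (second significant figure)
Grey → 8 (third significant figure)
Blue → ×10^6 multiplier
458 × 1000000 = 458000000 Ω

458000000 Ω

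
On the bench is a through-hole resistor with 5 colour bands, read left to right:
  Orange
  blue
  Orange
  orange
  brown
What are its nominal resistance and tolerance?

Orange → 3 (first significant figure)
Blue → 6 (second significant figure)
Orange → 3 (third significant figure)
Orange → ×10^3 multiplier
Brown → ±1% tolerance
363 × 1000 = 363000 Ω

363000 Ω ±1%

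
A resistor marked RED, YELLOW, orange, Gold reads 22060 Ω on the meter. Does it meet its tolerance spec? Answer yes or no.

Red → 2 (first significant figure)
Yellow → 4 (second significant figure)
Orange → ×10^3 multiplier
Gold → ±5% tolerance
24 × 1000 = 24000 Ω
Allowed range: 22800 Ω to 25200 Ω.
22060 Ω lies outside that range.

no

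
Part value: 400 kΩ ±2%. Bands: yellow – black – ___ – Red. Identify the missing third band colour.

400000 Ω = 40 × 10^4.
The third band is the multiplier, 10^4, which is yellow.

yellow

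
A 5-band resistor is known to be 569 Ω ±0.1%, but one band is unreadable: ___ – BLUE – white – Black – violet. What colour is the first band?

green

569 Ω = 569 × 10^0.
The first band gives digit 5 of the significand, and 5 is green.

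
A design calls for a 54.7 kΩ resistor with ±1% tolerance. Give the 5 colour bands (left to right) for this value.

green, yellow, violet, red, brown

54700 Ω = 547 × 10^2.
5 → green
4 → yellow
7 → violet
Multiplier 10^2 → red.
±1% tolerance → brown.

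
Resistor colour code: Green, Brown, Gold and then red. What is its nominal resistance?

5.1 Ω

Green → 5 (first significant figure)
Brown → 1 (second significant figure)
Gold → ×0.1 multiplier
51 × 0.1 = 5.1 Ω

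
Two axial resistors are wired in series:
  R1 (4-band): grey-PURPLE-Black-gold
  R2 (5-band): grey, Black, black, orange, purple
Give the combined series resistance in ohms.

800087 Ω

R1: grey, violet → 87; black ×1 → 87 Ω.
R2: grey, black, black → 800; orange ×10^3 → 800000 Ω.
Series: 87 + 800000 = 800087 Ω.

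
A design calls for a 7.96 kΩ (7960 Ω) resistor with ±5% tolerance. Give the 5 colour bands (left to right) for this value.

violet, white, blue, brown, gold

7960 Ω = 796 × 10^1.
7 → violet
9 → white
6 → blue
Multiplier 10^1 → brown.
±5% tolerance → gold.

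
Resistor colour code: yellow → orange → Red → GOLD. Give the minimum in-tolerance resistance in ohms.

Yellow → 4 (first significant figure)
Orange → 3 (second significant figure)
Red → ×10^2 multiplier
Gold → ±5% tolerance
43 × 100 = 4300 Ω
Minimum = 4300 × (1 − 5/100) = 4085 Ω.

4085 Ω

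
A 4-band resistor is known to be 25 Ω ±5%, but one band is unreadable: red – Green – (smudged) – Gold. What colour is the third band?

25 Ω = 25 × 10^0.
The third band is the multiplier, 10^0, which is black.

black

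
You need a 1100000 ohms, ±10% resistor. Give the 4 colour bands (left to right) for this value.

1100000 Ω = 11 × 10^5.
1 → brown
1 → brown
Multiplier 10^5 → green.
±10% tolerance → silver.

brown, brown, green, silver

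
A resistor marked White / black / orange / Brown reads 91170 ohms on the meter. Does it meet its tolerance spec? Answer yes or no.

White → 9 (first significant figure)
Black → 0 (second significant figure)
Orange → ×10^3 multiplier
Brown → ±1% tolerance
90 × 1000 = 90000 Ω
Allowed range: 89100 Ω to 90900 Ω.
91170 ohms lies outside that range.

no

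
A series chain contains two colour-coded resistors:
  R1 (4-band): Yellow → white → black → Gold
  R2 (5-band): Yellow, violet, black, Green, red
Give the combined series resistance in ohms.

R1: yellow, white → 49; black ×1 → 49 Ω.
R2: yellow, violet, black → 470; green ×10^5 → 47000000 Ω.
Series: 49 + 47000000 = 47000049 Ω.

47000049 Ω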